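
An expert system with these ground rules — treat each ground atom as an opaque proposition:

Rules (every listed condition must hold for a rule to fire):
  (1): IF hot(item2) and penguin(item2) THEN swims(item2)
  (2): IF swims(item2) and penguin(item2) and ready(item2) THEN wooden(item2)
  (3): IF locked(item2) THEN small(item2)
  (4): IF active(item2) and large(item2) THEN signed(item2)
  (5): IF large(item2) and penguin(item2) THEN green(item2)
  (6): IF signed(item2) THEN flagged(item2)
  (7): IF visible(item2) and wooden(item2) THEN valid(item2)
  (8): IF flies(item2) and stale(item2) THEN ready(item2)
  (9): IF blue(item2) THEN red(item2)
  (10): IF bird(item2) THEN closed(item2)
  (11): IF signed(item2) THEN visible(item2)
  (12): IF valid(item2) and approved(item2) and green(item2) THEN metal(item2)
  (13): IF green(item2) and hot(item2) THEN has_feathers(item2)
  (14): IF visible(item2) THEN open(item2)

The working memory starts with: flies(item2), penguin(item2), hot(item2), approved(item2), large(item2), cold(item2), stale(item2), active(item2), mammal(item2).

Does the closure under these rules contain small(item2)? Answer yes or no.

no

[1] (1) [IF hot(item2) and penguin(item2) THEN swims(item2)]; (4) [IF active(item2) and large(item2) THEN signed(item2)]; (5) [IF large(item2) and penguin(item2) THEN green(item2)]; (8) [IF flies(item2) and stale(item2) THEN ready(item2)]. ⇒ new: swims(item2), signed(item2), green(item2), ready(item2).
[2] (2) [IF swims(item2) and penguin(item2) and ready(item2) THEN wooden(item2)]; (6) [IF signed(item2) THEN flagged(item2)]; (11) [IF signed(item2) THEN visible(item2)]; (13) [IF green(item2) and hot(item2) THEN has_feathers(item2)]. ⇒ new: wooden(item2), flagged(item2), visible(item2), has_feathers(item2).
[3] (7) [IF visible(item2) and wooden(item2) THEN valid(item2)]; (14) [IF visible(item2) THEN open(item2)]. ⇒ new: valid(item2), open(item2).
[4] (12) [IF valid(item2) and approved(item2) and green(item2) THEN metal(item2)]. ⇒ new: metal(item2).
Fixed point reached. small(item2) is concluded only by (3); (3) needs locked(item2) (never derived).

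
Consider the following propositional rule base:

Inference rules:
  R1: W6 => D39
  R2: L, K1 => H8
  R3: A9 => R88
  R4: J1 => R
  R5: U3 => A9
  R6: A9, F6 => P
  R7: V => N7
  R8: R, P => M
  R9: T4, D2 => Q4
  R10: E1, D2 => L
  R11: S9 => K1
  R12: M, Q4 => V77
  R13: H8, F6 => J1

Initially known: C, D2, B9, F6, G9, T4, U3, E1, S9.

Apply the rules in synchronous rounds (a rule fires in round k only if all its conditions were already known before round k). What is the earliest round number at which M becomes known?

5

Round 1: R5 [U3 => A9]; R9 [T4, D2 => Q4]; R10 [E1, D2 => L]; R11 [S9 => K1]. New: A9, Q4, L, K1.
Round 2: R2 [L, K1 => H8]; R3 [A9 => R88]; R6 [A9, F6 => P]. New: H8, R88, P.
Round 3: R13 [H8, F6 => J1]. New: J1.
Round 4: R4 [J1 => R]. New: R.
Round 5: R8 [R, P => M]. New: M.
M first appears in round 5.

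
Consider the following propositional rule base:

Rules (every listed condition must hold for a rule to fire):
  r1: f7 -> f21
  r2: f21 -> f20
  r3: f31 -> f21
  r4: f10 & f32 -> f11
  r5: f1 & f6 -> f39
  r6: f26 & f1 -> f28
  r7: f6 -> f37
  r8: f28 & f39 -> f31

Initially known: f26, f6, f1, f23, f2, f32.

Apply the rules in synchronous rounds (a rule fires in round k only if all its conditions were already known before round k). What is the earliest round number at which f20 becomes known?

4

Round 1 — r5, r6, r7, derive f39, f28, f37.
Round 2 — r8, derive f31.
Round 3 — r3, derive f21.
Round 4 — r2, derive f20.
f20 first appears in round 4.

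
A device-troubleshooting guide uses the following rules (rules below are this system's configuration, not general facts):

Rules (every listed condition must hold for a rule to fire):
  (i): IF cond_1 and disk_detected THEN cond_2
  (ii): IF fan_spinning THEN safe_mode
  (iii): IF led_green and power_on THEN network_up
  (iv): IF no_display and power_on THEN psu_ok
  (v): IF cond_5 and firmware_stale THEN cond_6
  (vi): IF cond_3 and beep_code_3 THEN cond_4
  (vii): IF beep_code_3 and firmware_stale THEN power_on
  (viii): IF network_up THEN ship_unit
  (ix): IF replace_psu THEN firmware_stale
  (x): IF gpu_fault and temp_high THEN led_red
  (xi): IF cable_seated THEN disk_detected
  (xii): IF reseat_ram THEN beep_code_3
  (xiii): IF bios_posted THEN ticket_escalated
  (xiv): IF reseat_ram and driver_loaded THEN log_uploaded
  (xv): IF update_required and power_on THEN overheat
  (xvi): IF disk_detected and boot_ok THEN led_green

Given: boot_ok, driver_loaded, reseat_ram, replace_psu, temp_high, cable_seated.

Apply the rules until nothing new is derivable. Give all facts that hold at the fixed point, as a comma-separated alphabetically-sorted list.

Round 1: (ix) [IF replace_psu THEN firmware_stale]; (xi) [IF cable_seated THEN disk_detected]; (xii) [IF reseat_ram THEN beep_code_3]; (xiv) [IF reseat_ram and driver_loaded THEN log_uploaded]. New: firmware_stale, disk_detected, beep_code_3, log_uploaded.
Round 2: (vii) [IF beep_code_3 and firmware_stale THEN power_on]; (xvi) [IF disk_detected and boot_ok THEN led_green]. New: power_on, led_green.
Round 3: (iii) [IF led_green and power_on THEN network_up]. New: network_up.
Round 4: (viii) [IF network_up THEN ship_unit]. New: ship_unit.

beep_code_3, boot_ok, cable_seated, disk_detected, driver_loaded, firmware_stale, led_green, log_uploaded, network_up, power_on, replace_psu, reseat_ram, ship_unit, temp_high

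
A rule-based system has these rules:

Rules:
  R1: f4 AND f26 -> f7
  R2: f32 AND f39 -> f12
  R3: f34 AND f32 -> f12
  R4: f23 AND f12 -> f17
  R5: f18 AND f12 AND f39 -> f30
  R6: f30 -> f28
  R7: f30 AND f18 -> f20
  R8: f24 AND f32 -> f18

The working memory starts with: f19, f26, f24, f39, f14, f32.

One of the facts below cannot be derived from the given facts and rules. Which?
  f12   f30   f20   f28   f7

f7

[1] R2 [f32 AND f39 -> f12]; R8 [f24 AND f32 -> f18]. ⇒ new: f12, f18.
[2] R5 [f18 AND f12 AND f39 -> f30]. ⇒ new: f30.
[3] R6 [f30 -> f28]; R7 [f30 AND f18 -> f20]. ⇒ new: f28, f20.
Derived: f30 (round 2), f20 (round 3), f28 (round 3), f12 (round 1). f7 never appears in any round.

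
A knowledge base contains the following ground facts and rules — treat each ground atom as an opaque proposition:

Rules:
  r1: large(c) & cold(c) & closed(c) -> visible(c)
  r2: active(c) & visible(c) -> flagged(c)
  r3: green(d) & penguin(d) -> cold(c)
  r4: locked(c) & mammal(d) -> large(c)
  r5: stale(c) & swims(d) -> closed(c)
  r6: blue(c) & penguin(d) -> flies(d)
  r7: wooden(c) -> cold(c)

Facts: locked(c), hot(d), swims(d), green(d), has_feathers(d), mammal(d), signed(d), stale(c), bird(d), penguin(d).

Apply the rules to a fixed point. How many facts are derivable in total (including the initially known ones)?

14

Round 1: r3 [green(d) & penguin(d) -> cold(c)]; r4 [locked(c) & mammal(d) -> large(c)]; r5 [stale(c) & swims(d) -> closed(c)]. New: cold(c), large(c), closed(c).
Round 2: r1 [large(c) & cold(c) & closed(c) -> visible(c)]. New: visible(c).
Closure: {bird(d), closed(c), cold(c), green(d), has_feathers(d), hot(d), large(c), locked(c), mammal(d), penguin(d), signed(d), stale(c), swims(d), visible(c)} — 14 facts.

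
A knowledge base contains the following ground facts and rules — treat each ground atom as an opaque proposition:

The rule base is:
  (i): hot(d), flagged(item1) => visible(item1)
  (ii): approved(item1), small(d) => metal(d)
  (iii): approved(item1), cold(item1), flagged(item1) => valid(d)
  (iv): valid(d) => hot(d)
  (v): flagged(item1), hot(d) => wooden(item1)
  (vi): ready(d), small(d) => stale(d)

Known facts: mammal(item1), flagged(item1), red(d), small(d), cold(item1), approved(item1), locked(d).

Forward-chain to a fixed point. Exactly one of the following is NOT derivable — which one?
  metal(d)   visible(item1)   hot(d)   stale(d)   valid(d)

Round 1 fires (ii), (iii), giving metal(d), valid(d).
Round 2 fires (iv), giving hot(d).
Round 3 fires (i), (v), giving visible(item1), wooden(item1).
Derived: valid(d) (round 1), metal(d) (round 1), hot(d) (round 2), visible(item1) (round 3). stale(d) never appears in any round.

stale(d)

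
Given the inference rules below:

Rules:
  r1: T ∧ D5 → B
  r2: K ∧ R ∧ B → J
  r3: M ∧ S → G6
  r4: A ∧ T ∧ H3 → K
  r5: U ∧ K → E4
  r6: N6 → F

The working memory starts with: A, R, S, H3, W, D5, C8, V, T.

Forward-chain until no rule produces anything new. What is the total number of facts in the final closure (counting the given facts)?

12

Round 1: r1 [T ∧ D5 → B]; r4 [A ∧ T ∧ H3 → K]. New: B, K.
Round 2: r2 [K ∧ R ∧ B → J]. New: J.
Closure: {A, B, C8, D5, H3, J, K, R, S, T, V, W} — 12 facts.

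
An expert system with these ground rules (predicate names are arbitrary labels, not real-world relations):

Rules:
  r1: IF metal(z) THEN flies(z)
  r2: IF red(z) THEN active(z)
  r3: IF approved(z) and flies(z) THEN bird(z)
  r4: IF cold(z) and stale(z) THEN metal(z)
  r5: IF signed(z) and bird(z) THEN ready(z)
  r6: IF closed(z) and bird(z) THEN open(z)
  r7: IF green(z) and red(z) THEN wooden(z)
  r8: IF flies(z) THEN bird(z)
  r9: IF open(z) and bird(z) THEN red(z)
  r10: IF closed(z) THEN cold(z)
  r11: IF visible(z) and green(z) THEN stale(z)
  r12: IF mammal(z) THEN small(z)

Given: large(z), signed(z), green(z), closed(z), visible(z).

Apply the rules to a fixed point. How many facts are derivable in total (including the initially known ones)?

15

Round 1 — r10, r11, derive cold(z), stale(z).
Round 2 — r4, derive metal(z).
Round 3 — r1, derive flies(z).
Round 4 — r8, derive bird(z).
Round 5 — r5, r6, derive ready(z), open(z).
Round 6 — r9, derive red(z).
Round 7 — r2, r7, derive active(z), wooden(z).
Closure: {active(z), bird(z), closed(z), cold(z), flies(z), green(z), large(z), metal(z), open(z), ready(z), red(z), signed(z), stale(z), visible(z), wooden(z)} — 15 facts.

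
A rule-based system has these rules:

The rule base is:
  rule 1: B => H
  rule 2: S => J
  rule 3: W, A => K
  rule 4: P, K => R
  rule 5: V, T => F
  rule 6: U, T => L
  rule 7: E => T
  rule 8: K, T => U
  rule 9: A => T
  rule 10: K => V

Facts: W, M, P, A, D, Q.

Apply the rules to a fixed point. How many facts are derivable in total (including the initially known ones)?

13

Round 1: rule 3 [W, A => K]; rule 9 [A => T]. Adds K, T.
Round 2: rule 4 [P, K => R]; rule 8 [K, T => U]; rule 10 [K => V]. Adds R, U, V.
Round 3: rule 5 [V, T => F]; rule 6 [U, T => L]. Adds F, L.
Closure: {A, D, F, K, L, M, P, Q, R, T, U, V, W} — 13 facts.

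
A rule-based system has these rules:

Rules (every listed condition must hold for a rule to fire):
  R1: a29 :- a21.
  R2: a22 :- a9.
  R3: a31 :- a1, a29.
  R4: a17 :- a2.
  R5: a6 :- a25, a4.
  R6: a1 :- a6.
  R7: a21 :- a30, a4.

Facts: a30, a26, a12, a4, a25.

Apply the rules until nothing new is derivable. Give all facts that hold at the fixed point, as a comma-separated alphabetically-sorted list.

a1, a12, a21, a25, a26, a29, a30, a31, a4, a6

Round 1: R5 [a6 :- a25, a4.]; R7 [a21 :- a30, a4.]. New: a6, a21.
Round 2: R1 [a29 :- a21.]; R6 [a1 :- a6.]. New: a29, a1.
Round 3: R3 [a31 :- a1, a29.]. New: a31.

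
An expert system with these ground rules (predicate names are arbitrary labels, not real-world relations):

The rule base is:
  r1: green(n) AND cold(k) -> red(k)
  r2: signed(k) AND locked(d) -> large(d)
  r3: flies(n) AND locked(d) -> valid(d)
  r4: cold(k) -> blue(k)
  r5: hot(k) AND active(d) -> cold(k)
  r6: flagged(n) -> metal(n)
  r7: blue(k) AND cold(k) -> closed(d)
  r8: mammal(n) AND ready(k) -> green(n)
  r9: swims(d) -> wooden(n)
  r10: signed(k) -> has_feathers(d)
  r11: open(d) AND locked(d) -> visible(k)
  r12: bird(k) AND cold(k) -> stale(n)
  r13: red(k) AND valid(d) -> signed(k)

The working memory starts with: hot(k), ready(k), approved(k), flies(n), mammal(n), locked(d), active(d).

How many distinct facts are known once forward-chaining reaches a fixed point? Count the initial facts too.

16

Round 1: r3 [flies(n) AND locked(d) -> valid(d)]; r5 [hot(k) AND active(d) -> cold(k)]; r8 [mammal(n) AND ready(k) -> green(n)]. New: valid(d), cold(k), green(n).
Round 2: r1 [green(n) AND cold(k) -> red(k)]; r4 [cold(k) -> blue(k)]. New: red(k), blue(k).
Round 3: r7 [blue(k) AND cold(k) -> closed(d)]; r13 [red(k) AND valid(d) -> signed(k)]. New: closed(d), signed(k).
Round 4: r2 [signed(k) AND locked(d) -> large(d)]; r10 [signed(k) -> has_feathers(d)]. New: large(d), has_feathers(d).
Closure: {active(d), approved(k), blue(k), closed(d), cold(k), flies(n), green(n), has_feathers(d), hot(k), large(d), locked(d), mammal(n), ready(k), red(k), signed(k), valid(d)} — 16 facts.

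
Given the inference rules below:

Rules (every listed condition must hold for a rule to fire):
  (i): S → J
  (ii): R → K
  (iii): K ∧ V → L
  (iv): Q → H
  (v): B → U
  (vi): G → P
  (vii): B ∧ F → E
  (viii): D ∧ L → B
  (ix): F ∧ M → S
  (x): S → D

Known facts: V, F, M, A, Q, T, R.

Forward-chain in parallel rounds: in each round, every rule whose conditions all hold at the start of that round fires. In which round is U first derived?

4

Round 1: (ii) [R → K]; (iv) [Q → H]; (ix) [F ∧ M → S]. New: K, H, S.
Round 2: (i) [S → J]; (iii) [K ∧ V → L]; (x) [S → D]. New: J, L, D.
Round 3: (viii) [D ∧ L → B]. New: B.
Round 4: (v) [B → U]; (vii) [B ∧ F → E]. New: U, E.
U first appears in round 4.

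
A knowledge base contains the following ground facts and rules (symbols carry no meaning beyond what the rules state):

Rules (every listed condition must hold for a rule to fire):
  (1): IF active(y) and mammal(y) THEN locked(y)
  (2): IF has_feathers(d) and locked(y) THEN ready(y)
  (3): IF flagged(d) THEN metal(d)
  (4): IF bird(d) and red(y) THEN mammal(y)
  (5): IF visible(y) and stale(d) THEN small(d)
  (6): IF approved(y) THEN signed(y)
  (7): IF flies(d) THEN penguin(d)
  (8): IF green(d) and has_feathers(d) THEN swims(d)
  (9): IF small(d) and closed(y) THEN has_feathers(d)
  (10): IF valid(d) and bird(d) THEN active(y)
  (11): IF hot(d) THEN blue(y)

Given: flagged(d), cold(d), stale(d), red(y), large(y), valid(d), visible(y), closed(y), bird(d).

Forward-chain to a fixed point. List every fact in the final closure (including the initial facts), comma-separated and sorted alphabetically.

active(y), bird(d), closed(y), cold(d), flagged(d), has_feathers(d), large(y), locked(y), mammal(y), metal(d), ready(y), red(y), small(d), stale(d), valid(d), visible(y)

Round 1 — (3), (4), (5), (10), derive metal(d), mammal(y), small(d), active(y).
Round 2 — (1), (9), derive locked(y), has_feathers(d).
Round 3 — (2), derive ready(y).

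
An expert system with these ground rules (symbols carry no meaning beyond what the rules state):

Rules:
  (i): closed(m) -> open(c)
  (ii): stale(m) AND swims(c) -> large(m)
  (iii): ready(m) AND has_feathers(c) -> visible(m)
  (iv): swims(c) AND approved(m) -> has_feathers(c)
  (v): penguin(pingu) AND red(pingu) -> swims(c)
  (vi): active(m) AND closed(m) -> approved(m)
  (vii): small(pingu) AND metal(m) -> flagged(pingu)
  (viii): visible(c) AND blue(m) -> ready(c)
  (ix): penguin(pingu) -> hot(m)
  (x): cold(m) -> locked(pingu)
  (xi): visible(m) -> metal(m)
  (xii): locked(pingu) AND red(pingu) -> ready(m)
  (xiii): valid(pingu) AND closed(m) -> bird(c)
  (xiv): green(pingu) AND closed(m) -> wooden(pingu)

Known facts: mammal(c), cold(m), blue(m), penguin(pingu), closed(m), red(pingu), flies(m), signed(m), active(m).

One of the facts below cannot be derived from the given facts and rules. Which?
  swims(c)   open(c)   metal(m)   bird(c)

Round 1 — (i), (v), (vi), (ix), (x), derive open(c), swims(c), approved(m), hot(m), locked(pingu).
Round 2 — (iv), (xii), derive has_feathers(c), ready(m).
Round 3 — (iii), derive visible(m).
Round 4 — (xi), derive metal(m).
Derived: metal(m) (round 4), open(c) (round 1), swims(c) (round 1). bird(c) never appears in any round.

bird(c)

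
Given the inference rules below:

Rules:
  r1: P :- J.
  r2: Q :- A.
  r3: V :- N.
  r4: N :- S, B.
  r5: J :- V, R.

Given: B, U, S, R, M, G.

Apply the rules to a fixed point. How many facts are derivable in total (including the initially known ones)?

10

Round 1: r4 [N :- S, B.]. New: N.
Round 2: r3 [V :- N.]. New: V.
Round 3: r5 [J :- V, R.]. New: J.
Round 4: r1 [P :- J.]. New: P.
Closure: {B, G, J, M, N, P, R, S, U, V} — 10 facts.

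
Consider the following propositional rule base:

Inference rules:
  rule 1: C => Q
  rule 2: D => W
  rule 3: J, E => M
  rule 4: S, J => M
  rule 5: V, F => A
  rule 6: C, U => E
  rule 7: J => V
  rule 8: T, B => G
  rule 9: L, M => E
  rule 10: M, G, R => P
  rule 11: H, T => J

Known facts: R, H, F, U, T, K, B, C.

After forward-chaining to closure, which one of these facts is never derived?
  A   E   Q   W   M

W

Round 1 — rule 1, rule 6, rule 8, rule 11, derive Q, E, G, J.
Round 2 — rule 3, rule 7, derive M, V.
Round 3 — rule 5, rule 10, derive A, P.
Derived: Q (round 1), E (round 1), A (round 3), M (round 2). W never appears in any round.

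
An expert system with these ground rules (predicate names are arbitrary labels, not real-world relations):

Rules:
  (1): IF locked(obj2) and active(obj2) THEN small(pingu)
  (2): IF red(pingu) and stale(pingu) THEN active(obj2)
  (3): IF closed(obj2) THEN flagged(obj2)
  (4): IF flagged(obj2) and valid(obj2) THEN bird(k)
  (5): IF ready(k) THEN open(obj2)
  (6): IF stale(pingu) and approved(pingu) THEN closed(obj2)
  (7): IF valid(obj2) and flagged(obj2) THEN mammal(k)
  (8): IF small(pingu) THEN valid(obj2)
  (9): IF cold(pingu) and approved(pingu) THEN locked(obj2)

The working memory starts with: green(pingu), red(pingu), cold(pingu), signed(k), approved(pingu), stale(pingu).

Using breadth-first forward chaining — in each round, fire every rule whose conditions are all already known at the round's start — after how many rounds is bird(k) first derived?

4

[1] (2) [IF red(pingu) and stale(pingu) THEN active(obj2)]; (6) [IF stale(pingu) and approved(pingu) THEN closed(obj2)]; (9) [IF cold(pingu) and approved(pingu) THEN locked(obj2)]. ⇒ new: active(obj2), closed(obj2), locked(obj2).
[2] (1) [IF locked(obj2) and active(obj2) THEN small(pingu)]; (3) [IF closed(obj2) THEN flagged(obj2)]. ⇒ new: small(pingu), flagged(obj2).
[3] (8) [IF small(pingu) THEN valid(obj2)]. ⇒ new: valid(obj2).
[4] (4) [IF flagged(obj2) and valid(obj2) THEN bird(k)]; (7) [IF valid(obj2) and flagged(obj2) THEN mammal(k)]. ⇒ new: bird(k), mammal(k).
bird(k) first appears in round 4.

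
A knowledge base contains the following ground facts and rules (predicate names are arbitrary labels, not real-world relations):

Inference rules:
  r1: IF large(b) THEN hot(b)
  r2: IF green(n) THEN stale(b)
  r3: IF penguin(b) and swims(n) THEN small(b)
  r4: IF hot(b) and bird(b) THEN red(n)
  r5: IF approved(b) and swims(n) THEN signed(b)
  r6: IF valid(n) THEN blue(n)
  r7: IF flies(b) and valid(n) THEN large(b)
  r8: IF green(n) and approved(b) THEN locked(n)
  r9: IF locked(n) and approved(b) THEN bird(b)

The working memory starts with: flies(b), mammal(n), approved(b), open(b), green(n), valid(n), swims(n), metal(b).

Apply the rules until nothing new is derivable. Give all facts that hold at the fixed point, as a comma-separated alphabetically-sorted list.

approved(b), bird(b), blue(n), flies(b), green(n), hot(b), large(b), locked(n), mammal(n), metal(b), open(b), red(n), signed(b), stale(b), swims(n), valid(n)

[1] r2 [IF green(n) THEN stale(b)]; r5 [IF approved(b) and swims(n) THEN signed(b)]; r6 [IF valid(n) THEN blue(n)]; r7 [IF flies(b) and valid(n) THEN large(b)]; r8 [IF green(n) and approved(b) THEN locked(n)]. ⇒ new: stale(b), signed(b), blue(n), large(b), locked(n).
[2] r1 [IF large(b) THEN hot(b)]; r9 [IF locked(n) and approved(b) THEN bird(b)]. ⇒ new: hot(b), bird(b).
[3] r4 [IF hot(b) and bird(b) THEN red(n)]. ⇒ new: red(n).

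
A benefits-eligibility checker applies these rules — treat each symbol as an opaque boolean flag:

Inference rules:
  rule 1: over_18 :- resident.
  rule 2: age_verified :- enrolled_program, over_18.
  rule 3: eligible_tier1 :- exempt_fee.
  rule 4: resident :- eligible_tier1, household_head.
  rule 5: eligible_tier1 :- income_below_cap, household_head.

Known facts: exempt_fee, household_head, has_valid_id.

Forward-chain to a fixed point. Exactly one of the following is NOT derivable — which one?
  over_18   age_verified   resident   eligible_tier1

Round 1 fires rule 3, giving eligible_tier1.
Round 2 fires rule 4, giving resident.
Round 3 fires rule 1, giving over_18.
Derived: resident (round 2), eligible_tier1 (round 1), over_18 (round 3). age_verified never appears in any round.

age_verified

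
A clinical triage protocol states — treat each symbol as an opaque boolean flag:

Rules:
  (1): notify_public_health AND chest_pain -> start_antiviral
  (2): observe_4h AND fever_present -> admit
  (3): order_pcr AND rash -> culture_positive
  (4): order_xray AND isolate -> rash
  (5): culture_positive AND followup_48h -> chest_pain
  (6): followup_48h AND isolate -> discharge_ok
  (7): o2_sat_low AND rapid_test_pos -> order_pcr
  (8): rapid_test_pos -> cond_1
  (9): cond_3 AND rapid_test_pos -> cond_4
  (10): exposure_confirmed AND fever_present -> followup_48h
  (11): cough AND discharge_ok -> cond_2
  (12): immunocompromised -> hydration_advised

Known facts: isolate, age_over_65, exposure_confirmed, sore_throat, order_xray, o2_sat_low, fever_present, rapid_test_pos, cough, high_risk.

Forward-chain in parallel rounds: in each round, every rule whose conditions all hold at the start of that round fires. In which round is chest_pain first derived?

Round 1: (4) [order_xray AND isolate -> rash]; (7) [o2_sat_low AND rapid_test_pos -> order_pcr]; (8) [rapid_test_pos -> cond_1]; (10) [exposure_confirmed AND fever_present -> followup_48h]. New: rash, order_pcr, cond_1, followup_48h.
Round 2: (3) [order_pcr AND rash -> culture_positive]; (6) [followup_48h AND isolate -> discharge_ok]. New: culture_positive, discharge_ok.
Round 3: (5) [culture_positive AND followup_48h -> chest_pain]; (11) [cough AND discharge_ok -> cond_2]. New: chest_pain, cond_2.
chest_pain first appears in round 3.

3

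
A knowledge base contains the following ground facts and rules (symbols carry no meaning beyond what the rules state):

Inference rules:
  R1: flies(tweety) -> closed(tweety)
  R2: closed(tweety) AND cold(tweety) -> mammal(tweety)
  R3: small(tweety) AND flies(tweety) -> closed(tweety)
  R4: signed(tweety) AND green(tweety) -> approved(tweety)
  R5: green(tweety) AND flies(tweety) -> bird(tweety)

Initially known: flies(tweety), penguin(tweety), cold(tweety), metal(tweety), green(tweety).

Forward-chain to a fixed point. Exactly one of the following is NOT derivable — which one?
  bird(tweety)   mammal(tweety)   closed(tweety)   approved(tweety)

approved(tweety)

Round 1: R1 [flies(tweety) -> closed(tweety)]; R5 [green(tweety) AND flies(tweety) -> bird(tweety)]. Adds closed(tweety), bird(tweety).
Round 2: R2 [closed(tweety) AND cold(tweety) -> mammal(tweety)]. Adds mammal(tweety).
Derived: mammal(tweety) (round 2), bird(tweety) (round 1), closed(tweety) (round 1). approved(tweety) never appears in any round.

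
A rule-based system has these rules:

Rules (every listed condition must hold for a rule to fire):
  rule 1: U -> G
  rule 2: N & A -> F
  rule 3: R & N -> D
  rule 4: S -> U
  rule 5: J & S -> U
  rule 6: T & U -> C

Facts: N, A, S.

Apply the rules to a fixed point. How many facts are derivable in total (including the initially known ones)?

6

Round 1: rule 2 [N & A -> F]; rule 4 [S -> U]. Adds F, U.
Round 2: rule 1 [U -> G]. Adds G.
Closure: {A, F, G, N, S, U} — 6 facts.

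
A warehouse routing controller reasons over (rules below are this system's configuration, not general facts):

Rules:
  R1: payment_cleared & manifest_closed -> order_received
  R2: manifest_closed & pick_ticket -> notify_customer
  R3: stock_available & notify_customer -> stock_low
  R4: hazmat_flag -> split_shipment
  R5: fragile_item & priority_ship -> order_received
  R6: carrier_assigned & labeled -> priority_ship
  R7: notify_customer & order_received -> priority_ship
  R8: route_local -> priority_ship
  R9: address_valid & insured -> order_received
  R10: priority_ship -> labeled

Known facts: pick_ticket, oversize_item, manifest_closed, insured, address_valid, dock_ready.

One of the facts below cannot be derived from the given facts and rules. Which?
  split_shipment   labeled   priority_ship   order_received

Round 1 fires R2, R9, giving notify_customer, order_received.
Round 2 fires R7, giving priority_ship.
Round 3 fires R10, giving labeled.
Derived: labeled (round 3), priority_ship (round 2), order_received (round 1). split_shipment never appears in any round.

split_shipment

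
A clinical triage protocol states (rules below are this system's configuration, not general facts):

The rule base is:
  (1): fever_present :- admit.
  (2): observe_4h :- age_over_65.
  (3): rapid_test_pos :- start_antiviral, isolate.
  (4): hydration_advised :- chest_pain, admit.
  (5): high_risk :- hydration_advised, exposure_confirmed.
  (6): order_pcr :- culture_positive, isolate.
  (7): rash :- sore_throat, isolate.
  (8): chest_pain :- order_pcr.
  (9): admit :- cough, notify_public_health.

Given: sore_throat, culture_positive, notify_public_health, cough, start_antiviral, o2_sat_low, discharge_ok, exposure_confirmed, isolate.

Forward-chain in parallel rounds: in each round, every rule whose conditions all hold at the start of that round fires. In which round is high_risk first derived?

Round 1 — (3), (6), (7), (9), derive rapid_test_pos, order_pcr, rash, admit.
Round 2 — (1), (8), derive fever_present, chest_pain.
Round 3 — (4), derive hydration_advised.
Round 4 — (5), derive high_risk.
high_risk first appears in round 4.

4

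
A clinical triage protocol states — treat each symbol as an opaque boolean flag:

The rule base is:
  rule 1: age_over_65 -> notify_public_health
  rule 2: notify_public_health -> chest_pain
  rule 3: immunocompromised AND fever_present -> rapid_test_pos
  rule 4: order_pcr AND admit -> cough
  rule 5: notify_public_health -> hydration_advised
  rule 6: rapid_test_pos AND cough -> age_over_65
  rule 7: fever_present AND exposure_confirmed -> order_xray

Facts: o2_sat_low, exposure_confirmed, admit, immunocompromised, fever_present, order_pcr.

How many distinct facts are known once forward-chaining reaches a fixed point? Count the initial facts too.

Round 1: rule 3 [immunocompromised AND fever_present -> rapid_test_pos]; rule 4 [order_pcr AND admit -> cough]; rule 7 [fever_present AND exposure_confirmed -> order_xray]. New: rapid_test_pos, cough, order_xray.
Round 2: rule 6 [rapid_test_pos AND cough -> age_over_65]. New: age_over_65.
Round 3: rule 1 [age_over_65 -> notify_public_health]. New: notify_public_health.
Round 4: rule 2 [notify_public_health -> chest_pain]; rule 5 [notify_public_health -> hydration_advised]. New: chest_pain, hydration_advised.
Closure: {admit, age_over_65, chest_pain, cough, exposure_confirmed, fever_present, hydration_advised, immunocompromised, notify_public_health, o2_sat_low, order_pcr, order_xray, rapid_test_pos} — 13 facts.

13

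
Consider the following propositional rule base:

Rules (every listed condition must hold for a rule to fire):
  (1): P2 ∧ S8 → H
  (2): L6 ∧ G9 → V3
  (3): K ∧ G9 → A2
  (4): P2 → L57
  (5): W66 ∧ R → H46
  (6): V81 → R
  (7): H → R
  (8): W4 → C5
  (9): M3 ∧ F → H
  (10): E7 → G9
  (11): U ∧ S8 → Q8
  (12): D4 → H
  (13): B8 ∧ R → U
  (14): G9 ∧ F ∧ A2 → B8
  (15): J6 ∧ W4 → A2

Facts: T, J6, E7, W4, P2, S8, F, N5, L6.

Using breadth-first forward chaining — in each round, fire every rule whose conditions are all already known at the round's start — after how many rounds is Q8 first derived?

4

Round 1 fires (1), (4), (8), (10), (15), giving H, L57, C5, G9, A2.
Round 2 fires (2), (7), (14), giving V3, R, B8.
Round 3 fires (13), giving U.
Round 4 fires (11), giving Q8.
Q8 first appears in round 4.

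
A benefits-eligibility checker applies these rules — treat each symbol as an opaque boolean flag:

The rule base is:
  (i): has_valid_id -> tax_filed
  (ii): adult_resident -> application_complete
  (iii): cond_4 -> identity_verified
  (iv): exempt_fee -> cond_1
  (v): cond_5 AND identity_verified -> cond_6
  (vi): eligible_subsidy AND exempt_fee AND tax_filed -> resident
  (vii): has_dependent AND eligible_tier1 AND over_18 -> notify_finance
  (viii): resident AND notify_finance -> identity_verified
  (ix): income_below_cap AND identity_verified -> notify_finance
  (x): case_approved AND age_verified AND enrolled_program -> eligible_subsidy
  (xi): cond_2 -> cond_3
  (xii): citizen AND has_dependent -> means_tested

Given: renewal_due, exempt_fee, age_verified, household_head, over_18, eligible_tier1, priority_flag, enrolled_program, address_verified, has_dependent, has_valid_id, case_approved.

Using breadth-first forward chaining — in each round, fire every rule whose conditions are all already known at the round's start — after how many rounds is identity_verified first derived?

Round 1: (i) [has_valid_id -> tax_filed]; (iv) [exempt_fee -> cond_1]; (vii) [has_dependent AND eligible_tier1 AND over_18 -> notify_finance]; (x) [case_approved AND age_verified AND enrolled_program -> eligible_subsidy]. Adds tax_filed, cond_1, notify_finance, eligible_subsidy.
Round 2: (vi) [eligible_subsidy AND exempt_fee AND tax_filed -> resident]. Adds resident.
Round 3: (viii) [resident AND notify_finance -> identity_verified]. Adds identity_verified.
identity_verified first appears in round 3.

3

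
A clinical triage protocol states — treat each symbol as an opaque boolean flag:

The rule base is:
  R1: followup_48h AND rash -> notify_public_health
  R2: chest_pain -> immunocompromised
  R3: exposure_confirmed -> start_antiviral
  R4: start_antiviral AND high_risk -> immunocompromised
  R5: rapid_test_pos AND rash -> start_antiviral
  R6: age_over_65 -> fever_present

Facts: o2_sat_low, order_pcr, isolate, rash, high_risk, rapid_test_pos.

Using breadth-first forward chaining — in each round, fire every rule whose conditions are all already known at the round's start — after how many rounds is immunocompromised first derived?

2

Round 1: R5 [rapid_test_pos AND rash -> start_antiviral]. Adds start_antiviral.
Round 2: R4 [start_antiviral AND high_risk -> immunocompromised]. Adds immunocompromised.
immunocompromised first appears in round 2.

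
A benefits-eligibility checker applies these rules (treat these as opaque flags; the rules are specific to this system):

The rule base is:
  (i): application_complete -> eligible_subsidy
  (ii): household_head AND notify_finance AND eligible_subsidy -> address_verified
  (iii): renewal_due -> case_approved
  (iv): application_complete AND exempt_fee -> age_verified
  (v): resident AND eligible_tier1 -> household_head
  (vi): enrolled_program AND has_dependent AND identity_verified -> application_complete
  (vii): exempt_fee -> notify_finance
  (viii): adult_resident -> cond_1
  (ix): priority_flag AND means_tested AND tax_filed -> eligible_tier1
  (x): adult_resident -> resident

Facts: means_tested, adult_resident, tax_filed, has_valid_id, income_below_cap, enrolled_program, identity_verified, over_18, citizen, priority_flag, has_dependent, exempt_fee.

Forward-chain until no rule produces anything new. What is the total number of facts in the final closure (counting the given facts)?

21

Round 1: (vi) [enrolled_program AND has_dependent AND identity_verified -> application_complete]; (vii) [exempt_fee -> notify_finance]; (viii) [adult_resident -> cond_1]; (ix) [priority_flag AND means_tested AND tax_filed -> eligible_tier1]; (x) [adult_resident -> resident]. New: application_complete, notify_finance, cond_1, eligible_tier1, resident.
Round 2: (i) [application_complete -> eligible_subsidy]; (iv) [application_complete AND exempt_fee -> age_verified]; (v) [resident AND eligible_tier1 -> household_head]. New: eligible_subsidy, age_verified, household_head.
Round 3: (ii) [household_head AND notify_finance AND eligible_subsidy -> address_verified]. New: address_verified.
Closure: {address_verified, adult_resident, age_verified, application_complete, citizen, cond_1, eligible_subsidy, eligible_tier1, enrolled_program, exempt_fee, has_dependent, has_valid_id, household_head, identity_verified, income_below_cap, means_tested, notify_finance, over_18, priority_flag, resident, tax_filed} — 21 facts.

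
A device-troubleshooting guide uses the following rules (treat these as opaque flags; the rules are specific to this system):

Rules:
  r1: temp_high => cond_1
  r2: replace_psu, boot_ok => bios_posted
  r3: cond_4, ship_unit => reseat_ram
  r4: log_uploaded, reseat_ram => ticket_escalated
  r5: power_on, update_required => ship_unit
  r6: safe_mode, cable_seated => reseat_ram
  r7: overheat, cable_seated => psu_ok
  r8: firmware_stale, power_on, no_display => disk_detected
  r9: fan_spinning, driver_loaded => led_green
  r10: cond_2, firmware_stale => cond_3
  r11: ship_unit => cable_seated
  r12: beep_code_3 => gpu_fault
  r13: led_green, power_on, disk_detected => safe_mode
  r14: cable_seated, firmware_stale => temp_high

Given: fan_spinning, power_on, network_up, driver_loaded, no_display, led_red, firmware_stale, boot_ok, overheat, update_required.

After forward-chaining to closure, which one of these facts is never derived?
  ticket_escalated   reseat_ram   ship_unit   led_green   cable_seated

ticket_escalated

Round 1: r5 [power_on, update_required => ship_unit]; r8 [firmware_stale, power_on, no_display => disk_detected]; r9 [fan_spinning, driver_loaded => led_green]. Adds ship_unit, disk_detected, led_green.
Round 2: r11 [ship_unit => cable_seated]; r13 [led_green, power_on, disk_detected => safe_mode]. Adds cable_seated, safe_mode.
Round 3: r6 [safe_mode, cable_seated => reseat_ram]; r7 [overheat, cable_seated => psu_ok]; r14 [cable_seated, firmware_stale => temp_high]. Adds reseat_ram, psu_ok, temp_high.
Round 4: r1 [temp_high => cond_1]. Adds cond_1.
Derived: ship_unit (round 1), cable_seated (round 2), led_green (round 1), reseat_ram (round 3). ticket_escalated never appears in any round.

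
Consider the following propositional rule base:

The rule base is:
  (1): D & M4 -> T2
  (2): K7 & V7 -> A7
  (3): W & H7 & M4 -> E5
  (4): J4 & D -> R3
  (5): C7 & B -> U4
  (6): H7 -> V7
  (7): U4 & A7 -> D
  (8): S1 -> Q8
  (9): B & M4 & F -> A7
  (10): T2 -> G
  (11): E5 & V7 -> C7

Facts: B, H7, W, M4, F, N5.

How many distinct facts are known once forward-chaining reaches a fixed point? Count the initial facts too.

14

Round 1 — (3), (6), (9), derive E5, V7, A7.
Round 2 — (11), derive C7.
Round 3 — (5), derive U4.
Round 4 — (7), derive D.
Round 5 — (1), derive T2.
Round 6 — (10), derive G.
Closure: {A7, B, C7, D, E5, F, G, H7, M4, N5, T2, U4, V7, W} — 14 facts.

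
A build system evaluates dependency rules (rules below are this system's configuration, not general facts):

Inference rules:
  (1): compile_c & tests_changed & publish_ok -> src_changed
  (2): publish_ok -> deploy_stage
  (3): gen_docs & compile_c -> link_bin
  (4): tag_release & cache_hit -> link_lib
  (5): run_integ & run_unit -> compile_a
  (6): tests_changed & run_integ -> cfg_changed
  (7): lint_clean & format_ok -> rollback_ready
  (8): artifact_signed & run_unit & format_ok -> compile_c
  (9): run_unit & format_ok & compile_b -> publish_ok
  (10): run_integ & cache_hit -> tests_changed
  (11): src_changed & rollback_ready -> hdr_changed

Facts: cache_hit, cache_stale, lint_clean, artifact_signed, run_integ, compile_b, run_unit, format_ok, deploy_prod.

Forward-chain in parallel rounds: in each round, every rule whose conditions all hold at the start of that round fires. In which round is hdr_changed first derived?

Round 1 — (5), (7), (8), (9), (10), derive compile_a, rollback_ready, compile_c, publish_ok, tests_changed.
Round 2 — (1), (2), (6), derive src_changed, deploy_stage, cfg_changed.
Round 3 — (11), derive hdr_changed.
hdr_changed first appears in round 3.

3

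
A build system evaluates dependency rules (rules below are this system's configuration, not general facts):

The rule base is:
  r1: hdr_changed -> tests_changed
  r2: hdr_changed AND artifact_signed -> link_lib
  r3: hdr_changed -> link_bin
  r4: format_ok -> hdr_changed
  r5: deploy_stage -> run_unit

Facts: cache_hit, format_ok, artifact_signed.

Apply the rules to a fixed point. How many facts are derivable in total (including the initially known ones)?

7

Round 1: r4 [format_ok -> hdr_changed]. Adds hdr_changed.
Round 2: r1 [hdr_changed -> tests_changed]; r2 [hdr_changed AND artifact_signed -> link_lib]; r3 [hdr_changed -> link_bin]. Adds tests_changed, link_lib, link_bin.
Closure: {artifact_signed, cache_hit, format_ok, hdr_changed, link_bin, link_lib, tests_changed} — 7 facts.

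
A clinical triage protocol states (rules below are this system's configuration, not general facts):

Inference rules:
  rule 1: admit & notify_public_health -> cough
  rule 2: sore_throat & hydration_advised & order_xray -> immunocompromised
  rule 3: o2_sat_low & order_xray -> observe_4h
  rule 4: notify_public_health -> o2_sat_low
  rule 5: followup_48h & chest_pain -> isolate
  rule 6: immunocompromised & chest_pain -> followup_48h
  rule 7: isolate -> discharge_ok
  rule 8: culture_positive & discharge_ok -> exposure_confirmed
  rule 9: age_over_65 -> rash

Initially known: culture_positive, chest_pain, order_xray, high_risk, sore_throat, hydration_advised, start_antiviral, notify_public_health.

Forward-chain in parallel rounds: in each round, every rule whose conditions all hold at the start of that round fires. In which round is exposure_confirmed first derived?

5

[1] rule 2 [sore_throat & hydration_advised & order_xray -> immunocompromised]; rule 4 [notify_public_health -> o2_sat_low]. ⇒ new: immunocompromised, o2_sat_low.
[2] rule 3 [o2_sat_low & order_xray -> observe_4h]; rule 6 [immunocompromised & chest_pain -> followup_48h]. ⇒ new: observe_4h, followup_48h.
[3] rule 5 [followup_48h & chest_pain -> isolate]. ⇒ new: isolate.
[4] rule 7 [isolate -> discharge_ok]. ⇒ new: discharge_ok.
[5] rule 8 [culture_positive & discharge_ok -> exposure_confirmed]. ⇒ new: exposure_confirmed.
exposure_confirmed first appears in round 5.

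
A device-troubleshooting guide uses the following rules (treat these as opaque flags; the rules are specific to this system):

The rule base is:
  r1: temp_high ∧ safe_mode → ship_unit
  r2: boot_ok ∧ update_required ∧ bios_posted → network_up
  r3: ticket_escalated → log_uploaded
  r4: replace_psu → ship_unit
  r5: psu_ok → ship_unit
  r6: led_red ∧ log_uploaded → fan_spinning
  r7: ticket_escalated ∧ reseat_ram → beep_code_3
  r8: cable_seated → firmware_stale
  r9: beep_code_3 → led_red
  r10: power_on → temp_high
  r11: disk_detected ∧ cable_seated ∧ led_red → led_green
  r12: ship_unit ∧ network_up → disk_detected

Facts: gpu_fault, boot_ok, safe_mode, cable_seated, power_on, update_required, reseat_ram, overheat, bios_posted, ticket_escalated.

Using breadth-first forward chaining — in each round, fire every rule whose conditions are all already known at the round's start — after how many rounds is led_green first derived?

[1] r2 [boot_ok ∧ update_required ∧ bios_posted → network_up]; r3 [ticket_escalated → log_uploaded]; r7 [ticket_escalated ∧ reseat_ram → beep_code_3]; r8 [cable_seated → firmware_stale]; r10 [power_on → temp_high]. ⇒ new: network_up, log_uploaded, beep_code_3, firmware_stale, temp_high.
[2] r1 [temp_high ∧ safe_mode → ship_unit]; r9 [beep_code_3 → led_red]. ⇒ new: ship_unit, led_red.
[3] r6 [led_red ∧ log_uploaded → fan_spinning]; r12 [ship_unit ∧ network_up → disk_detected]. ⇒ new: fan_spinning, disk_detected.
[4] r11 [disk_detected ∧ cable_seated ∧ led_red → led_green]. ⇒ new: led_green.
led_green first appears in round 4.

4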